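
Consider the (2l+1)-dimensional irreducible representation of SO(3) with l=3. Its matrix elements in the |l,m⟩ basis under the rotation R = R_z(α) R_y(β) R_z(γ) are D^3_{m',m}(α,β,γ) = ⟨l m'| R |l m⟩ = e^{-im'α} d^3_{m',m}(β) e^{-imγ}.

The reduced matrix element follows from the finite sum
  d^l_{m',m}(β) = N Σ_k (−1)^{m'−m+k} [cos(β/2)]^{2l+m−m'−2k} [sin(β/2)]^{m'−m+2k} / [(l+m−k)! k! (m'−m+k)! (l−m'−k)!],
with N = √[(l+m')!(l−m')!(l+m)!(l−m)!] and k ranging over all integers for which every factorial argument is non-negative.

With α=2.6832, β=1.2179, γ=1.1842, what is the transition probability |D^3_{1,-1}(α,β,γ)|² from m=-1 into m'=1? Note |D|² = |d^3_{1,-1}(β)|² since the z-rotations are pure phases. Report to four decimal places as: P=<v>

P=0.1207

Split into d^3_{1,-1}(β=1.2179) × two z-phases.
Half-angle: c=0.820249, s=0.572007. N=√(24·2·2·24)=48.000000
The bounds max(0,m−m')=0 and min(l+m,l−m')=2 give 3 terms
  k=0: (−1)^2·48.0000/(8)·0.8202^4·0.5720^2 = +0.888661
  k=1: (−1)^3·48.0000/(6)·0.8202^2·0.5720^4 = -0.576216
  k=2: (−1)^4·48.0000/(48)·0.8202^0·0.5720^6 = +0.035027
d^3_{1,-1}(1.2179) = +0.888661 -0.576216 +0.035027 = +0.347472
|D^3_{1,-1}|² = |d^3_{1,-1}(β)|² = (+0.347472)² = 0.120737 (the z-rotation phases have unit modulus)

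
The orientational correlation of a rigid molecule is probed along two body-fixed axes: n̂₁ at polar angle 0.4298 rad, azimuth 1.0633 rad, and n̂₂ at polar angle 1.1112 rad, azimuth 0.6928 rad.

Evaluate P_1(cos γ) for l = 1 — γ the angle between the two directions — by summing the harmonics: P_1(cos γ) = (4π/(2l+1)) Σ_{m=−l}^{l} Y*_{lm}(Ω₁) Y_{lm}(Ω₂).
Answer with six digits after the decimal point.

Summing Y*_{l m}(θ₁,φ₁)·Y_{l m}(θ₂,φ₂) over m ∈ [−1, 1]; prefactor 4π/(2·1+1) = 4.188790:
  m=-1: (+0.069965+0.125819i) × (+0.238258-0.197767i) = +0.041553+0.016141i  (running Σ = +0.041553+0.016141i)
  m=0: (+0.444164-0.000000i) × (+0.216737+0.000000i) = +0.096267+0.000000i  (running Σ = +0.137819+0.016141i)
  m=1: (-0.069965+0.125819i) × (-0.238258-0.197767i) = +0.041553-0.016141i  (running Σ = +0.179372+0.000000i)
Σ over m = +0.179372+0.000000i; ×(4π/3) → +0.751352+0.000000i. Real part: 0.751352

0.751352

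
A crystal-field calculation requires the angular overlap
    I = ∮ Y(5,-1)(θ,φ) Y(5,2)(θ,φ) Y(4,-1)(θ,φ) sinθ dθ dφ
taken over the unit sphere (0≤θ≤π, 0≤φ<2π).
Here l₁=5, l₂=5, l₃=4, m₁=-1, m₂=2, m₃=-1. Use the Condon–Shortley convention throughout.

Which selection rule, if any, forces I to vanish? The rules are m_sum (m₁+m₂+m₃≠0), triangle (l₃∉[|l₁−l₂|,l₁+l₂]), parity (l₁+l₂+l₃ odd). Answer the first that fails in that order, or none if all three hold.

none

m₁+m₂+m₃ = -1 + 2 − 1 = 0  ✓
triangle: |5−5|=0 ≤ l₃=4 ≤ 5+5=10  ✓
parity: l₁+l₂+l₃ = 14 is even  ✓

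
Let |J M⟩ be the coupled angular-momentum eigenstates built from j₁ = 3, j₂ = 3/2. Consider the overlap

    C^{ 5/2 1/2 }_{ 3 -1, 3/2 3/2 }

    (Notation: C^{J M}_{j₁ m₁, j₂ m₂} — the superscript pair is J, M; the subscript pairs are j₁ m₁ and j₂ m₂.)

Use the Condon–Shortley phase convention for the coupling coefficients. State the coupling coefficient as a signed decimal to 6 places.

+0.621059

triangle: 2!·4!·1!/8! = 48/40320
(j±m)!: 2!·4!·3!·0!·3!·2! = 3456
prefactor² = (2J+1)·Δ·N² = 864/35
  k=2: +1/(2!·0!·2!·1!·2!·0!) = 1/8
Σ = 1/8  ⇒  CG² = 864/35·(1/8)² = 27/70
CG = +√(27/70) = +0.621059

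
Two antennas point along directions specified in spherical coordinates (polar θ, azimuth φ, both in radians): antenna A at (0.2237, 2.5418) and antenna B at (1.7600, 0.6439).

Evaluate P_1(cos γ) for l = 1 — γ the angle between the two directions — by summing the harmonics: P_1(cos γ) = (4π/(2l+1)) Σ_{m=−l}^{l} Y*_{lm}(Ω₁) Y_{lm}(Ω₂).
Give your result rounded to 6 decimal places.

-0.253396

Addition theorem: P_1(cos γ) = (4π/3) Σ_m Y*_{lm}(Ω₁) Y_{lm}(Ω₂), m = −1…1:
  m=-1: Y*=-0.06327 + 0.04326j  Y=0.27138 - 0.20371j  product -0.00836 + 0.02463j
  m=+0: Y*=0.47643 + 0.00000j  Y=-0.09189 + 0.00000j  product -0.04378 + 0.00000j
  m=+1: Y*=0.06327 + 0.04326j  Y=-0.27138 - 0.20371j  product -0.00836 - 0.02463j
Accumulated sum -0.06049 + 0.00000j; after 4π/(2l+1) scaling, -0.25340 + 0.00000j ⇒ P_1 = -0.253396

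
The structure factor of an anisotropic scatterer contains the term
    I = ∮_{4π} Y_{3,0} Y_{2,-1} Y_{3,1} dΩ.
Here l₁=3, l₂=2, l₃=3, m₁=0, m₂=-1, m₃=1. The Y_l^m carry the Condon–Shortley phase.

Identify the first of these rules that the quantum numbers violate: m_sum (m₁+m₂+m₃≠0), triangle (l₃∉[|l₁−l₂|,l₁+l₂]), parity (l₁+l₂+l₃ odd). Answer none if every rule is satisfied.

m₁+m₂+m₃ = 0 − 1 + 1 = 0  ✓
triangle: |3−2|=1 ≤ l₃=3 ≤ 3+2=5  ✓
parity: l₁+l₂+l₃ = 8 is even  ✓

none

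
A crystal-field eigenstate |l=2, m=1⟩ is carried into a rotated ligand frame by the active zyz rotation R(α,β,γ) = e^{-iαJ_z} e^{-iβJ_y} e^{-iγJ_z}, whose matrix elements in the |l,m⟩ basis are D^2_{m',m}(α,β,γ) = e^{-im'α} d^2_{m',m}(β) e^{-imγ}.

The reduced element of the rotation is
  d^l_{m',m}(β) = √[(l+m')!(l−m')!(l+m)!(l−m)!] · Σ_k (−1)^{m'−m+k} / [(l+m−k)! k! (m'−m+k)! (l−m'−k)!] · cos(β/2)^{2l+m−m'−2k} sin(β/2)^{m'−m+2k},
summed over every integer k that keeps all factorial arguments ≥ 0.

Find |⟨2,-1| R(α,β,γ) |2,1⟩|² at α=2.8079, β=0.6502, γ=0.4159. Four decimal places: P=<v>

P=0.0699

D^2_{-1,1}(2.8079,0.6502,0.4159) = e^{-i·-1·2.8079}·d^2_{-1,1}(0.6502)·e^{-i·1·0.4159}. Compute d first:
c=cos(0.650200/2)=0.947619, s=sin(0.650200/2)=0.319404; N=√[1·6·6·1]=6.000000
k∈{2,3} keeps every argument non-negative
  k=2: (−1)^0·6.0000/(2)·0.9476^2·0.3194^2 = +0.274832
  k=3: (−1)^1·6.0000/(6)·0.9476^0·0.3194^4 = -0.010408
d^2_{-1,1}(0.6502) = +0.274832 -0.010408 = +0.264425
|D^2_{-1,1}|² = |d^2_{-1,1}(β)|² = (+0.264425)² = 0.069920 (the z-rotation phases have unit modulus)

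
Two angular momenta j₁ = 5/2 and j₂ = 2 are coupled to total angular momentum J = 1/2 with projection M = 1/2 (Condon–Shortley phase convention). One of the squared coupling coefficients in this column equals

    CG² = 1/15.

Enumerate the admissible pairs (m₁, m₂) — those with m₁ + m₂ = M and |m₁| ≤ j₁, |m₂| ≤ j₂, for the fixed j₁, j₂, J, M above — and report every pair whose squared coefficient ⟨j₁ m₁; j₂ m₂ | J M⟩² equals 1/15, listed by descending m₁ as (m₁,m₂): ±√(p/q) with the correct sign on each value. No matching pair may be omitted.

(-3/2,2): +√(1/15)

Admissible pairs with m₁+m₂ = M = 1/2: (-3/2,2), (-1/2,1), (1/2,0), (3/2,-1), (5/2,-2)
  (m₁,m₂)=(5/2,-2): CG² = 1/3, CG = +√(1/3)
  (m₁,m₂)=(3/2,-1): CG² = 4/15, CG = −√(4/15)
  (m₁,m₂)=(1/2,0): CG² = 1/5, CG = +√(1/5)
  (m₁,m₂)=(-1/2,1): CG² = 2/15, CG = −√(2/15)
  (m₁,m₂)=(-3/2,2): CG² = 1/15, CG = +√(1/15)   ← matches the target
Pairs with CG² = 1/15: (-3/2,2): +√(1/15)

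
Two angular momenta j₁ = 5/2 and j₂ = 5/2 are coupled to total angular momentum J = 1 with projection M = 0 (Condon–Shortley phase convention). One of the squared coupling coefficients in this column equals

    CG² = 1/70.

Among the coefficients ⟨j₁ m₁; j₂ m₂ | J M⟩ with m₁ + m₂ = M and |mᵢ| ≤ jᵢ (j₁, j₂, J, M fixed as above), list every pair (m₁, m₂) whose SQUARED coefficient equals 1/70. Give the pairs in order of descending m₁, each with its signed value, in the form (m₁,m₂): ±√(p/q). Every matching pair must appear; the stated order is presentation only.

Admissible pairs with m₁+m₂ = M = 0: (-5/2,5/2), (-3/2,3/2), (-1/2,1/2), (1/2,-1/2), (3/2,-3/2), (5/2,-5/2)
  (m₁,m₂)=(5/2,-5/2): CG² = 5/14, CG = +√(5/14)
  (m₁,m₂)=(3/2,-3/2): CG² = 9/70, CG = −√(9/70)
  (m₁,m₂)=(1/2,-1/2): CG² = 1/70, CG = +√(1/70)   ← matches the target
  (m₁,m₂)=(-1/2,1/2): CG² = 1/70, CG = +√(1/70)   ← matches the target
  (m₁,m₂)=(-3/2,3/2): CG² = 9/70, CG = −√(9/70)
  (m₁,m₂)=(-5/2,5/2): CG² = 5/14, CG = +√(5/14)
Pairs with CG² = 1/70: (1/2,-1/2): +√(1/70); (-1/2,1/2): +√(1/70)

(1/2,-1/2): +√(1/70); (-1/2,1/2): +√(1/70)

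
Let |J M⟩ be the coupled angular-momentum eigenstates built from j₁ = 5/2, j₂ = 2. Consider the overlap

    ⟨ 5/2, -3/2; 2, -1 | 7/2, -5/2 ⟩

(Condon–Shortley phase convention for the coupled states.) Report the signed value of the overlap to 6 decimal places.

−√(1/63) ≈ -0.125988

√[8·1!4!3!/9! · 1!4!1!3!1!6!] = √(2304/7)
  +(−1)^0/∏(0,1,4,1,0,2)! = 1/48  (running 1/48)
  +(−1)^1/∏(1,0,3,0,1,3)! = -1/36  (running -1/144)
⟨..|..⟩ = √(2304/7)·(-1/144) = -0.125988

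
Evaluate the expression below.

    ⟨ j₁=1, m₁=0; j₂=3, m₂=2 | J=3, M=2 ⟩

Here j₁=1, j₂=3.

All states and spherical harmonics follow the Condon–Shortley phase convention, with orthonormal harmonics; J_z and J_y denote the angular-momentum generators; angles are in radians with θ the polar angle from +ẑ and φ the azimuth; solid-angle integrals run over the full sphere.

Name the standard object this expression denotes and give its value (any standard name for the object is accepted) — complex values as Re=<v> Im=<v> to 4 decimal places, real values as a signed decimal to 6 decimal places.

Clebsch–Gordan coefficient, −√(1/3) ≈ -0.577350

This is a Clebsch–Gordan (vector-coupling) coefficient.
triangle: 1!*1!*5!/8! = 120/40320
(j±m)!: 1!*1!*5!*1!*5!*1! = 14400
prefactor² = (2J+1)*Δ*N² = 300
  k=0: +1/(0!*1!*1!*5!*0!*0!) = 1/120
  k=1: −1/(1!*0!*0!*4!*1!*1!) = -1/24
Σ = -1/30  ⇒  CG² = 300*(-1/30)² = 1/3
CG = −√(1/3) = -0.577350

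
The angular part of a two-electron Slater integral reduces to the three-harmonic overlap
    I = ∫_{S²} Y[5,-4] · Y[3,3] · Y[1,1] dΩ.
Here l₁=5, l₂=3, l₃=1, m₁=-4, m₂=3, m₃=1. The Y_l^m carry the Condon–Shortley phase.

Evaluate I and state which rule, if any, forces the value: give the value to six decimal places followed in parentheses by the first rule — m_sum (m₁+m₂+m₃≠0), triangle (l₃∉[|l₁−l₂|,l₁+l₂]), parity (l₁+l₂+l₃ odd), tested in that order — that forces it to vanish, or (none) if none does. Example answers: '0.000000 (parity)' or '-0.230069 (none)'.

0.000000 (triangle)

l₃=1 ∉ [2,8] — triangle fails ⇒ I = 0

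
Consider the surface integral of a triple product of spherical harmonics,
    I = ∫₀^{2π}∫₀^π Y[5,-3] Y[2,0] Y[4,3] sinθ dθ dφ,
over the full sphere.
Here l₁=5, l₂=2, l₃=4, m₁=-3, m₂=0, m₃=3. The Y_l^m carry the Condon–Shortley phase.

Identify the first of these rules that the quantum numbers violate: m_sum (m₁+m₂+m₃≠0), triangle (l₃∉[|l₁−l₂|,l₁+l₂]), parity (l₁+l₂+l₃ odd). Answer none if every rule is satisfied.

m₁+m₂+m₃ = -3 + 0 + 3 = 0  ✓
triangle: |5−2|=3 ≤ l₃=4 ≤ 5+2=7  ✓
parity: l₁+l₂+l₃ = 11 is odd  ✗

parity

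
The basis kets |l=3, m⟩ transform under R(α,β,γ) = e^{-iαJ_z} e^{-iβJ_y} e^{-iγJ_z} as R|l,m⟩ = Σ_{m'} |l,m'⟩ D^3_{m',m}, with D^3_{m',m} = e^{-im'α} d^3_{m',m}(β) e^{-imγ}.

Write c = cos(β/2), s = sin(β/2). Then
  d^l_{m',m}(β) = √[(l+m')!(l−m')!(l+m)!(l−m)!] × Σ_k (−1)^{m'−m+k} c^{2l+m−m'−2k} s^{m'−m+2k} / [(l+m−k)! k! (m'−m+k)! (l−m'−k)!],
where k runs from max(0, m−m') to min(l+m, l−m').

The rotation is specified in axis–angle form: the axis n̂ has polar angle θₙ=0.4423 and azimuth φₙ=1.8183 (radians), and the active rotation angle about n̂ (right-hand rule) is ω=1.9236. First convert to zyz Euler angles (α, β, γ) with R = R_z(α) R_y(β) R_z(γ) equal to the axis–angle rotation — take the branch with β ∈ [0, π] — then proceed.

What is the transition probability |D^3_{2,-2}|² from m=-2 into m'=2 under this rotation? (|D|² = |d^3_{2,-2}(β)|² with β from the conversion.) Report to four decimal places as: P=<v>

P=0.0042

Axis–angle → zyz. n̂ = (sinθₙcosφₙ, sinθₙsinφₙ, cosθₙ) = (-0.104858, +0.414976, +0.903770), ω = 1.9236.
R = I cosω + sinω [n̂]ₓ + (1−cosω) n̂n̂ᵀ gives
  R = [-0.330736, -0.906653, +0.261904; +0.789555, -0.113823, +0.603031; -0.516929, +0.406232, +0.753498]
β = atan2(√(R₁₃²+R₂₃²), R₃₃) = 0.717429; α = atan2(R₂₃, R₁₃) mod 2π = 1.161064; γ = atan2(R₃₂, −R₃₁) mod 2π = 0.666057
D^3_{2,-2}(1.1611,0.7174,0.6661) = e^{-i·2·1.1611}·d^3_{2,-2}(0.7174)·e^{-i·-2·0.6661}. Compute d first:
c=cos(0.717429/2)=0.936349, s=sin(0.717429/2)=0.351071; N=√[120·1·1·120]=120.000000
The bounds max(0,m−m')=0 and min(l+m,l−m')=1 give 2 terms
  k=0: (−1)^4·120.0000/(24)·0.9363^2·0.3511^4 = +0.066593
  k=1: (−1)^5·120.0000/(120)·0.9363^0·0.3511^6 = -0.001872
d^3_{2,-2}(0.7174) = +0.066593 -0.001872 = +0.064720
|D^3_{2,-2}|² = |d^3_{2,-2}(β)|² = (+0.064720)² = 0.004189 (the z-rotation phases have unit modulus)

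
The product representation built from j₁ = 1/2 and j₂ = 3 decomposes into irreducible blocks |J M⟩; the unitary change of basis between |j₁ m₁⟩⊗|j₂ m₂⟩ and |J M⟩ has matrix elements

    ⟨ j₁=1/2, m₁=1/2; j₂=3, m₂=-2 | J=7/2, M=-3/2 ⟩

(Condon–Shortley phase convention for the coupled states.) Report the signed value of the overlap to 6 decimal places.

+√(2/7) = +0.534522

√[8·0!1!6!/8! · 1!0!1!5!2!5!] = √(28800/7)
  +(−1)^0/∏(0,0,0,1,1,5)! = 1/120  (running 1/120)
⟨..|..⟩ = √(28800/7)·(1/120) = +0.534522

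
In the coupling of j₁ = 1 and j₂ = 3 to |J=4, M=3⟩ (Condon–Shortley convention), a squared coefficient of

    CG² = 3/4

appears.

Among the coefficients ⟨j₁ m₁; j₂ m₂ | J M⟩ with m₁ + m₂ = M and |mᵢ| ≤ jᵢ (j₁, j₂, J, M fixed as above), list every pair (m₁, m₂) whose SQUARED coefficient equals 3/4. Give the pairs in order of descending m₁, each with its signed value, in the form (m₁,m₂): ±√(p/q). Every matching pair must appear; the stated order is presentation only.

(1,2): +√(3/4)

Admissible pairs with m₁+m₂ = M = 3: (0,3), (1,2)
  (m₁,m₂)=(1,2): CG² = 3/4, CG = +√(3/4)   ← matches the target
  (m₁,m₂)=(0,3): CG² = 1/4, CG = +√(1/4)
Pairs with CG² = 3/4: (1,2): +√(3/4)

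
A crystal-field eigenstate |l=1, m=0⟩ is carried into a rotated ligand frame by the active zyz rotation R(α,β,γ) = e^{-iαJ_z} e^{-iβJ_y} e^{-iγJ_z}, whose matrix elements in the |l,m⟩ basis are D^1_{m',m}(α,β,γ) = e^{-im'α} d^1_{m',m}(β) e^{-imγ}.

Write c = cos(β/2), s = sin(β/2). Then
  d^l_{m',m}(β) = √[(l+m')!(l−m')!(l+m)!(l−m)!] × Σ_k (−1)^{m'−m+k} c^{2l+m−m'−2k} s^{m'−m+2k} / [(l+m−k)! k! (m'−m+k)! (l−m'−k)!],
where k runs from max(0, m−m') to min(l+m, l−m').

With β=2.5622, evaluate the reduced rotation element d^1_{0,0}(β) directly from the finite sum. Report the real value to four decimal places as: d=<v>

d=-0.8368

d^1_{0,0}(β=2.5622) via the finite sum:
c=cos(2.562200/2)=0.285661, s=sin(2.562200/2)=0.958331; N=√[1·1·1·1]=1.000000
Admissible k: 0..1 (factorial args all ≥0)
  k=0: (−1)^0·1.0000/(1)·0.2857^2·0.9583^0 = +0.081602
  k=1: (−1)^1·1.0000/(1)·0.2857^0·0.9583^2 = -0.918398
d^1_{0,0}(2.5622) = +0.081602 -0.918398 = -0.836795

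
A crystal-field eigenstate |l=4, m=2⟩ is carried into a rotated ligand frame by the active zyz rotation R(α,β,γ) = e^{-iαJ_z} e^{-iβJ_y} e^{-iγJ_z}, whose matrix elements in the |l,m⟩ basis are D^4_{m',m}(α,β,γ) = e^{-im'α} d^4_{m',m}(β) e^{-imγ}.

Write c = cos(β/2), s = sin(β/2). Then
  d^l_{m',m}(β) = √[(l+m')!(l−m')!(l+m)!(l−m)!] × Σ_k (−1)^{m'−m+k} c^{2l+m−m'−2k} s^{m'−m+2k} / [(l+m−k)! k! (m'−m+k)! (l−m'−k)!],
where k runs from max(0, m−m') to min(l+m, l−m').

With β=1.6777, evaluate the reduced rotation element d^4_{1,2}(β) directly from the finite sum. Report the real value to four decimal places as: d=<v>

d^4_{1,2}(β=1.6777) via the finite sum:
c=cos(1.677700/2)=0.668319, s=sin(1.677700/2)=0.743875; N=√[120·6·720·2]=1018.233765
Admissible k: 1..3 (factorial args all ≥0)
  k=1: (−1)^0·1018.2338/(240)·0.6683^7·0.7439^1 = +0.187941
  k=2: (−1)^1·1018.2338/(48)·0.6683^5·0.7439^3 = -1.164191
  k=3: (−1)^2·1018.2338/(72)·0.6683^3·0.7439^5 = +0.961537
d^4_{1,2}(1.6777) = +0.187941 -1.164191 +0.961537 = -0.014714

d=-0.0147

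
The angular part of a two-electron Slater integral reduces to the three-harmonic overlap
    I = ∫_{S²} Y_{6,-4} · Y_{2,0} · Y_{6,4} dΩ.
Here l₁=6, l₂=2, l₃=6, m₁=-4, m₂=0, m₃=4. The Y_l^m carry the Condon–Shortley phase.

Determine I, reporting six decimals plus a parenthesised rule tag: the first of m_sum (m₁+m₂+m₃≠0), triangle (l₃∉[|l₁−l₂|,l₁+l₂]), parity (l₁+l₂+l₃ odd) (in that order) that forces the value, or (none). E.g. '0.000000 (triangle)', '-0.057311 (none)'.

-0.022938 (none)

Rules hold: Σm=0, L=14 even, 4≤6≤8.
N = 13·5·13 = 845
Δ = 2!·10!·2!/15! = 1/90090
Racah Σ t=0..2: t=0:+1/69120 t=1:−1/14400 t=2:+1/69120 = -7/172800
⇒ 3j(6 2 6; 0 0 0)² = 14/715, sgn -1
Racah Σ t=0..2: t=0:+1/14515200 t=1:−1/362880 t=2:+1/322560 = 1/2419200
⇒ 3j(6 2 6; -4 0 4)² = 2/5005, sgn +1
4πI² = N·(3j₀)²·(3jₘ)² = 4/605
I = -1·√(0.00661157/4π) = -0.02293757
No selection rule forces the value: the integral is nonzero (none).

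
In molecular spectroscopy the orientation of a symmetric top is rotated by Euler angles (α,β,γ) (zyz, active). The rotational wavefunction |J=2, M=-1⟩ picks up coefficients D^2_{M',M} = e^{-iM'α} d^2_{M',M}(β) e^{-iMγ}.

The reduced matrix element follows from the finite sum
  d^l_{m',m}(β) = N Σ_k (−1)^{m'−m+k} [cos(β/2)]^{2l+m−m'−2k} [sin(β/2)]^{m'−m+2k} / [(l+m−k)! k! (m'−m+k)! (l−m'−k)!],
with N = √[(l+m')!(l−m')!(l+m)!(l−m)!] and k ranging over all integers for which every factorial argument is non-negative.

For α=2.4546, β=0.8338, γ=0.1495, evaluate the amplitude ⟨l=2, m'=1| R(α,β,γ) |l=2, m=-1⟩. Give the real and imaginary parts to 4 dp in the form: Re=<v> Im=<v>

First d^2_{1,-1}(β=0.8338), then the phase factors e^{-i(1)α} and e^{-i(-1)γ}:
With c≡cos(β/2)=0.914349 and s≡sin(β/2)=0.404928, N=[6·1·1·6]^{1/2}=6.000000
k∈{0,1} keeps every argument non-negative
  k=0: (−1)^2·6.0000/(2)·0.9143^2·0.4049^2 = +0.411245
  k=1: (−1)^3·6.0000/(6)·0.9143^0·0.4049^4 = -0.026885
d^2_{1,-1}(0.8338) = +0.411245 -0.026885 = +0.384360
Attach z-rotation phases: D = e^{-i(1)(2.4546)}·(+0.384360)·e^{-i(-1)(0.1495)} = -0.257548-0.285309i

Re=-0.2575 Im=-0.2853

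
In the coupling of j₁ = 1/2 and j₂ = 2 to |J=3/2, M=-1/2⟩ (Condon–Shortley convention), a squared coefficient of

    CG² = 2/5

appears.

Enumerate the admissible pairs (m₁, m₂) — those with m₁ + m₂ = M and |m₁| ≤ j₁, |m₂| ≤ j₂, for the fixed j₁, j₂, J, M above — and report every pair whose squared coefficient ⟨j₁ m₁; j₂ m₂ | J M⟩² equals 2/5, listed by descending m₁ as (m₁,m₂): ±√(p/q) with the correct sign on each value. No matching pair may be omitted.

Admissible pairs with m₁+m₂ = M = -1/2: (-1/2,0), (1/2,-1)
  (m₁,m₂)=(1/2,-1): CG² = 3/5, CG = +√(3/5)
  (m₁,m₂)=(-1/2,0): CG² = 2/5, CG = −√(2/5)   ← matches the target
Pairs with CG² = 2/5: (-1/2,0): −√(2/5)

(-1/2,0): −√(2/5)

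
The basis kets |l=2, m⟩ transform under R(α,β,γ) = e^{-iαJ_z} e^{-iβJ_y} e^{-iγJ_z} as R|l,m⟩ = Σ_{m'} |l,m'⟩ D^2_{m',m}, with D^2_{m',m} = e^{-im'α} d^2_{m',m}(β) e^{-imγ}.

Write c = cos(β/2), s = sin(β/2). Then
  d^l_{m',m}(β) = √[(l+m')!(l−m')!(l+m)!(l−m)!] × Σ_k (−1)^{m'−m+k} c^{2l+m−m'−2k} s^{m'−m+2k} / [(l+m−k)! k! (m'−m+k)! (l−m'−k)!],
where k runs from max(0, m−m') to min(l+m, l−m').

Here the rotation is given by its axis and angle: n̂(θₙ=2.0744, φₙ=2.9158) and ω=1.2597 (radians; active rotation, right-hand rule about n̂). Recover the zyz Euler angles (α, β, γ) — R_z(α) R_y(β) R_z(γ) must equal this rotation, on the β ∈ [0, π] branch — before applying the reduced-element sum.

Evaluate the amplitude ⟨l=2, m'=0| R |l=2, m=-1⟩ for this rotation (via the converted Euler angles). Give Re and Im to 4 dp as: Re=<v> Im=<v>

Axis–angle → zyz. n̂ = (sinθₙcosφₙ, sinθₙsinφₙ, cosθₙ) = (-0.853617, +0.196084, -0.482585), ω = 1.2597.
R = I cosω + sinω [n̂]ₓ + (1−cosω) n̂n̂ᵀ gives
  R = [+0.811720, +0.343275, +0.472518; -0.575565, +0.332782, +0.746981; +0.099174, -0.878304, +0.467703]
β = atan2(√(R₁₃²+R₂₃²), R₃₃) = 1.084106; α = atan2(R₂₃, R₁₃) mod 2π = 1.006772; γ = atan2(R₃₂, −R₃₁) mod 2π = 4.599950
First d^2_{0,-1}(β=1.0841), then the phase factors e^{-i(0)α} and e^{-i(-1)γ}:
Half-angle: c=0.856651, s=0.515896. N=√(2·2·1·6)=4.898979
The bounds max(0,m−m')=0 and min(l+m,l−m')=1 give 2 terms
  k=0: (−1)^1·4.8990/(2)·0.8567^3·0.5159^1 = -0.794420
  k=1: (−1)^2·4.8990/(2)·0.8567^1·0.5159^3 = +0.288115
d^2_{0,-1}(1.0841) = -0.794420 +0.288115 = -0.506305
Attach z-rotation phases: D = e^{-i(0)(1.0068)}·(-0.506305)·e^{-i(-1)(4.5999)} = +0.056809+0.503108i

Re=0.0568 Im=0.5031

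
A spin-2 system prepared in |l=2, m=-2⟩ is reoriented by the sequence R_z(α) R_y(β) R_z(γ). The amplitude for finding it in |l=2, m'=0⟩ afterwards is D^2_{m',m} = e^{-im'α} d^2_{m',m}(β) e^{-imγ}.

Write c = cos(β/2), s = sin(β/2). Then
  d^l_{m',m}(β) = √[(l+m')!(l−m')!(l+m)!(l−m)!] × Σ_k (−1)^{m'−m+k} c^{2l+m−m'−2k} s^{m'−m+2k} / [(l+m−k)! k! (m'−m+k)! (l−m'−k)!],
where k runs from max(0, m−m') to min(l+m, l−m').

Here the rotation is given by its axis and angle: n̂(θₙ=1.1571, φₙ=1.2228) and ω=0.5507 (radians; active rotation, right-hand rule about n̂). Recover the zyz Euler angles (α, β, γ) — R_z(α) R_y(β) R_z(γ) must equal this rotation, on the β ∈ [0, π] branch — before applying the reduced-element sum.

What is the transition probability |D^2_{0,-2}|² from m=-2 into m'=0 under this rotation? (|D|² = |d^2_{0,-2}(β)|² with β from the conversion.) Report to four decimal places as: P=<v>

Axis–angle → zyz. n̂ = (sinθₙcosφₙ, sinθₙsinφₙ, cosθₙ) = (+0.312247, +0.860756, +0.401997), ω = 0.5507.
R = I cosω + sinω [n̂]ₓ + (1−cosω) n̂n̂ᵀ gives
  R = [+0.866573, -0.170623, +0.468977; +0.250094, +0.961694, -0.112238; -0.431862, +0.214550, +0.876050]
β = atan2(√(R₁₃²+R₂₃²), R₃₃) = 0.503188; α = atan2(R₂₃, R₁₃) mod 2π = 6.048279; γ = atan2(R₃₂, −R₃₁) mod 2π = 0.461086
First d^2_{0,-2}(β=0.5032), then the phase factors e^{-i(0)α} and e^{-i(-2)γ}:
With c≡cos(β/2)=0.968517 and s≡sin(β/2)=0.248948, N=[2·2·1·24]^{1/2}=9.797959
k∈{0} keeps every argument non-negative
  k=0: (−1)^2·9.7980/(4)·0.9685^2·0.2489^2 = +0.142399
d^2_{0,-2}(0.5032) = +0.142399
|D^2_{0,-2}|² = |d^2_{0,-2}(β)|² = (+0.142399)² = 0.020277 (the z-rotation phases have unit modulus)

P=0.0203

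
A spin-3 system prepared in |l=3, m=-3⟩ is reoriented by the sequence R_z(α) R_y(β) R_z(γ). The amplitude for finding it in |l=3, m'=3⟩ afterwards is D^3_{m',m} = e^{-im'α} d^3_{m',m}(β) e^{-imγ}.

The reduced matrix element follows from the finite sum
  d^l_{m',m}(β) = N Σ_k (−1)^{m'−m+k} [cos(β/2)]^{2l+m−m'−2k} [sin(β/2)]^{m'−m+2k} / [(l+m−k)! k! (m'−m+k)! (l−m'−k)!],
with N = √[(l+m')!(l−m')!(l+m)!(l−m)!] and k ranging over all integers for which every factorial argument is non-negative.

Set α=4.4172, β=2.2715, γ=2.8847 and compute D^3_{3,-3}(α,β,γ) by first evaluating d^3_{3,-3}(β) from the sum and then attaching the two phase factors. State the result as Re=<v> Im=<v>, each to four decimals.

D^3_{3,-3}(4.4172,2.2715,2.8847) = e^{-i·3·4.4172}·d^3_{3,-3}(2.2715)·e^{-i·-3·2.8847}. Compute d first:
With c≡cos(β/2)=0.421452 and s≡sin(β/2)=0.906851, N=[720·1·1·720]^{1/2}=720.000000
The bounds max(0,m−m')=0 and min(l+m,l−m')=0 give 1 term
  k=0: (−1)^6·720.0000/(720)·0.4215^0·0.9069^6 = +0.556179
d^3_{3,-3}(2.2715) = +0.556179
Attach z-rotation phases: D = e^{-i(3)(4.4172)}·(+0.556179)·e^{-i(-3)(2.8847)} = -0.063758+0.552512i

Re=-0.0638 Im=0.5525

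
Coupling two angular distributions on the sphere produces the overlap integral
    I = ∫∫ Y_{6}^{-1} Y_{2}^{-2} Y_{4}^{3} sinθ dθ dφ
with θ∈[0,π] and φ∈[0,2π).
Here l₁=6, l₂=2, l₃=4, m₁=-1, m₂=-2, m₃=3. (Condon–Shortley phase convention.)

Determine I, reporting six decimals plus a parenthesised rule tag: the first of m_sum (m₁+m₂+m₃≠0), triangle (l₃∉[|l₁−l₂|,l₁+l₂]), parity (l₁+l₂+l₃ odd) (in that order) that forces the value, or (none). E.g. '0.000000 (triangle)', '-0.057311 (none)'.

-0.035563 (none)

Rules hold: Σm=0, L=12 even, 4≤4≤8.
N = 13·5·9 = 585
Δ = 4!·8!·0!/13! = 1/6435
Racah Σ t=2..2: t=2:+1/2304 = 1/2304
⇒ 3j(6 2 4; 0 0 0)² = 5/143, sgn +1
Racah Σ t=0..0: t=0:+1/120960 = 1/120960
⇒ 3j(6 2 4; -1 -2 3)² = 1/1287, sgn -1
4πI² = N·(3j₀)²·(3jₘ)² = 25/1573
I = -1·√(0.0158932/4π) = -0.03556319
No selection rule forces the value: the integral is nonzero (none).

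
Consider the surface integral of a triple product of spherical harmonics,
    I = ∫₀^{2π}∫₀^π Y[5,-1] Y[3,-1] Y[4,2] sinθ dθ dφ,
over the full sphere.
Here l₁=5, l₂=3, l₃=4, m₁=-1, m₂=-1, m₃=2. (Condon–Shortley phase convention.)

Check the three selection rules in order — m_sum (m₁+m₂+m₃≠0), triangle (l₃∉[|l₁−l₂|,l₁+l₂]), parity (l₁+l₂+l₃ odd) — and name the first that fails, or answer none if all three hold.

none

azimuthal sum: -1 − 1 + 2 = 0  ✓
2 ≤ 4 ≤ 8 (triangle on l)  ✓
L = 5 + 3 + 4 = 12 (even)  ✓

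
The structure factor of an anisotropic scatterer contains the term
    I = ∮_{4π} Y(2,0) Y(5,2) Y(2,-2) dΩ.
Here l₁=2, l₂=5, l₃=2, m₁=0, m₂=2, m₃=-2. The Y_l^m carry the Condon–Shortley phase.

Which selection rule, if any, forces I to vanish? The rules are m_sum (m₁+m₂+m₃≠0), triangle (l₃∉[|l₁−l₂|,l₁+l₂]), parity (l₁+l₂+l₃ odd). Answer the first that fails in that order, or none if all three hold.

triangle

azimuthal sum: 0 + 2 − 2 = 0  ✓
l₃ must lie in [3,7]; have l₃=2  ✗
L = 2 + 5 + 2 = 9 (odd)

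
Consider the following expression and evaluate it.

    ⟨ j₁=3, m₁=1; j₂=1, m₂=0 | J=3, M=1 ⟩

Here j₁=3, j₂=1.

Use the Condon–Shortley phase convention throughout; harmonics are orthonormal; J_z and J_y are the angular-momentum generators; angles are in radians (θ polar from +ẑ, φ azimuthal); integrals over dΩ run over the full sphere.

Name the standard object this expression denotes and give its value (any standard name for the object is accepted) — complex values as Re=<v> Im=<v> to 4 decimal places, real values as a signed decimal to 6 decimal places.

This is a Clebsch–Gordan (vector-coupling) coefficient.
triangle: 1!×5!×1!/8! = 120/40320
(j±m)!: 4!×2!×1!×1!×4!×2! = 2304
prefactor² = (2J+1)×Δ×N² = 48
  k=0: +1/(0!×1!×2!×1!×3!×0!) = 1/12
  k=1: −1/(1!×0!×1!×0!×4!×1!) = -1/24
Σ = 1/24  ⇒  CG² = 48×(1/24)² = 1/12
CG = +√(1/12) = +0.288675

Clebsch–Gordan coefficient, +√(1/12) ≈ +0.288675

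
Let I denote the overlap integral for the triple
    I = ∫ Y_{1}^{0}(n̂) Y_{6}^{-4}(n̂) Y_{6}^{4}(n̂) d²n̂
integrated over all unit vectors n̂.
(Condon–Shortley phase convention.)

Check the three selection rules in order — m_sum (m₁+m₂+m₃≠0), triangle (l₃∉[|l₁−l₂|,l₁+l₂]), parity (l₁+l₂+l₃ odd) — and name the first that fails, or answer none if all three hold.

parity

m₁+m₂+m₃ = 0 − 4 + 4 = 0  ✓
triangle: |1−6|=5 ≤ l₃=6 ≤ 1+6=7  ✓
parity: l₁+l₂+l₃ = 13 is odd  ✗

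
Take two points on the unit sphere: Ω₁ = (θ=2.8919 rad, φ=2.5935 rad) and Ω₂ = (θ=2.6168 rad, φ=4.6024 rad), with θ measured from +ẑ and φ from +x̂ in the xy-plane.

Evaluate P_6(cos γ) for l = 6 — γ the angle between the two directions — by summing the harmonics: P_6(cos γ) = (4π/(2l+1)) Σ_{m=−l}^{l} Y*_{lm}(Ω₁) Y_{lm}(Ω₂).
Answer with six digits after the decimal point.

Addition theorem: P_6(cos γ) = (4π/13) Σ_m Y*_{lm}(Ω₁) Y_{lm}(Ω₂), m = −6…6:
  term(m=-6) = (0.000001, 0.000000)   from Y*(Ω₁)=(-0.000109, 0.000016), Y(Ω₂)=(-0.006038, -0.004685)
  term(m=-5) = (-0.000056, 0.000040)   from Y*(Ω₁)=(-0.001375, -0.000583), Y(Ω₂)=(0.023899, -0.038985)
  term(m=-4) = (-0.000365, -0.001986)   from Y*(Ω₁)=(-0.007226, -0.010088), Y(Ω₂)=(0.147253, 0.069316)
  term(m=-3) = (0.025076, 0.006577)   from Y*(Ω₁)=(-0.005124, -0.069605), Y(Ω₂)=(-0.120351, 0.351403)
  term(m=-2) = (-0.082790, 0.099378)   from Y*(Ω₁)=(0.119895, -0.233359), Y(Ω₂)=(-0.481132, -0.107579)
  term(m=-1) = (-0.046167, -0.098549)   from Y*(Ω₁)=(0.498842, -0.304535), Y(Ω₂)=(0.020439, -0.185078)
  term(m=+0) = (-0.172319, 0.000000)   from Y*(Ω₁)=(0.451243, -0.000000), Y(Ω₂)=(-0.381876, 0.000000)
  term(m=+1) = (-0.046167, 0.098549)   from Y*(Ω₁)=(-0.498842, -0.304535), Y(Ω₂)=(-0.020439, -0.185078)
  term(m=+2) = (-0.082790, -0.099378)   from Y*(Ω₁)=(0.119895, 0.233359), Y(Ω₂)=(-0.481132, 0.107579)
  term(m=+3) = (0.025076, -0.006577)   from Y*(Ω₁)=(0.005124, -0.069605), Y(Ω₂)=(0.120351, 0.351403)
  term(m=+4) = (-0.000365, 0.001986)   from Y*(Ω₁)=(-0.007226, 0.010088), Y(Ω₂)=(0.147253, -0.069316)
  term(m=+5) = (-0.000056, -0.000040)   from Y*(Ω₁)=(0.001375, -0.000583), Y(Ω₂)=(-0.023899, -0.038985)
  term(m=+6) = (0.000001, -0.000000)   from Y*(Ω₁)=(-0.000109, -0.000016), Y(Ω₂)=(-0.006038, 0.004685)
Accumulated sum (-0.380920, -0.000000); after 4π/(2l+1) scaling, (-0.368214, -0.000000) ⇒ P_6 = -0.368214

-0.368214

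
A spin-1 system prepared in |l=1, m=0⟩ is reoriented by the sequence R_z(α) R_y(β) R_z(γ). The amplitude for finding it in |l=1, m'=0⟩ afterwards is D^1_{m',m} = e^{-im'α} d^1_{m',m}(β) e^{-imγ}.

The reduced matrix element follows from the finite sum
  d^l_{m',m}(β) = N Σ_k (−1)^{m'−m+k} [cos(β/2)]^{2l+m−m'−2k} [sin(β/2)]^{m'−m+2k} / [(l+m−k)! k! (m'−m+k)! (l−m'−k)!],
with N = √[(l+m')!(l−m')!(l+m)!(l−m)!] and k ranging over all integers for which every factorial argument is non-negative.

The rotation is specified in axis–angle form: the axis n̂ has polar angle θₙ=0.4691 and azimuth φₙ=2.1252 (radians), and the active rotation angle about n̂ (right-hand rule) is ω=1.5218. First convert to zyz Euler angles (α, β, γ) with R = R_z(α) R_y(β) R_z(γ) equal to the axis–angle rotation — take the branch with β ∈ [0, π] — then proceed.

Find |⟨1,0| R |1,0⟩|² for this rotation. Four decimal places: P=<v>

P=0.6490

Axis–angle → zyz. n̂ = (sinθₙcosφₙ, sinθₙsinφₙ, cosθₙ) = (-0.237993, +0.384368, +0.891976), ω = 1.5218.
R = I cosω + sinω [n̂]ₓ + (1−cosω) n̂n̂ᵀ gives
  R = [+0.102843, -0.977902, +0.182020; +0.803908, +0.189480, +0.563763; -0.585794, +0.088348, +0.805630]
β = atan2(√(R₁₃²+R₂₃²), R₃₃) = 0.634058; α = atan2(R₂₃, R₁₃) mod 2π = 1.258496; γ = atan2(R₃₂, −R₃₁) mod 2π = 0.149689
First d^1_{0,0}(β=0.6341), then the phase factors e^{-i(0)α} and e^{-i(0)γ}:
With c≡cos(β/2)=0.950166 and s≡sin(β/2)=0.311745, N=[1·1·1·1]^{1/2}=1.000000
Admissible k: 0..1 (factorial args all ≥0)
  k=0: (−1)^0·1.0000/(1)·0.9502^2·0.3117^0 = +0.902815
  k=1: (−1)^1·1.0000/(1)·0.9502^0·0.3117^2 = -0.097185
d^1_{0,0}(0.6341) = +0.902815 -0.097185 = +0.805630
|D^1_{0,0}|² = |d^1_{0,0}(β)|² = (+0.805630)² = 0.649040 (the z-rotation phases have unit modulus)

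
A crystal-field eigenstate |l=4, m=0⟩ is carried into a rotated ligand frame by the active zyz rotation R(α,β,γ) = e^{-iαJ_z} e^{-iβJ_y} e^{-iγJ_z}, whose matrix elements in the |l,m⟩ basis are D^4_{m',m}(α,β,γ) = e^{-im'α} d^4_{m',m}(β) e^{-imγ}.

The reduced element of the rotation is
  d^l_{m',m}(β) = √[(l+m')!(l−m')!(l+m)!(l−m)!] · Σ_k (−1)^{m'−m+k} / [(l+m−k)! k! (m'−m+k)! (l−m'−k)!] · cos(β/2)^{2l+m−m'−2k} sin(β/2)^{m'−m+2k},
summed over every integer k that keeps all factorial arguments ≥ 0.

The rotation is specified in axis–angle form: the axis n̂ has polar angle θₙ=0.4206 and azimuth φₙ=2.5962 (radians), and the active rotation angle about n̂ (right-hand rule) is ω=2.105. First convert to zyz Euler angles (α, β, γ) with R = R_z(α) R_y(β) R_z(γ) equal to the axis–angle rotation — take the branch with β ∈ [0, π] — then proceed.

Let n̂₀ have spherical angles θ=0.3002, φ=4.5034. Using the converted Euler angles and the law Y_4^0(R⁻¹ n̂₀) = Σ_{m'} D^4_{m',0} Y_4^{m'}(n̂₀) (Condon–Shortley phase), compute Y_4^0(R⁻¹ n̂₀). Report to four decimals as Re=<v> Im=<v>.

Re=-0.3156 Im=0.0000

Axis–angle → zyz. n̂ = (sinθₙcosφₙ, sinθₙsinφₙ, cosθₙ) = (-0.349072, +0.211811, +0.912844), ω = 2.1050.
R = I cosω + sinω [n̂]ₓ + (1−cosω) n̂n̂ᵀ gives
  R = [-0.325263, -0.897245, -0.298590; +0.674078, -0.441449, +0.592234; -0.663191, -0.008641, +0.748400]
β = atan2(√(R₁₃²+R₂₃²), R₃₃) = 0.725150; α = atan2(R₂₃, R₁₃) mod 2π = 2.037779; γ = atan2(R₃₂, −R₃₁) mod 2π = 6.270156
Need the full column D^4_{m',0} for m'=−4..4 at α=2.0378, β=0.7251, γ=6.2702.
cos(β/2)=0.934987, sin(β/2)=0.354683
d^4_{-4,0}: single k=4 term ⇒ +0.101189;  D = -0.029626+0.096754i
d^4_{-3,0}: k∈[3..4] ⇒ +0.377235 -0.054285 = +0.322950;  D = +0.318302-0.054590i
d^4_{-2,0}: k∈[2..4] ⇒ +0.797323 -0.305965 +0.016511 = +0.507868;  D = -0.302005-0.408318i
d^4_{-1,0}: k∈[1..4] ⇒ +0.990816 -0.855488 +0.123107 -0.002953 = +0.255483;  D = -0.115017+0.228129i
d^4_{0,0}: k∈[0..4] ⇒ +0.584041 -1.344723 +0.435396 -0.027847 +0.000250 = -0.352882;  D = -0.352882+0.000000i
d^4_{1,0}: k∈[0..3] ⇒ -0.990816 +0.855488 -0.123107 +0.002953 = -0.255483;  D = +0.115017+0.228129i
d^4_{2,0}: k∈[0..2] ⇒ +0.797323 -0.305965 +0.016511 = +0.507868;  D = -0.302005+0.408318i
d^4_{3,0}: k∈[0..1] ⇒ -0.377235 +0.054285 = -0.322950;  D = -0.318302-0.054590i
d^4_{4,0}: single k=0 term ⇒ +0.101189;  D = -0.029626-0.096754i
Y_4^{m'}(θ=0.3002,φ=4.5034) and Σ D·Y over m':
  (-0.0296+0.0968i)·(+0.0023+0.0025i)  (+0.3183-0.0546i)·(+0.0181-0.0250i)  (-0.3020-0.4083i)·(-0.1440-0.0640i)  (-0.1150+0.2281i)·(-0.0939+0.4429i)  (-0.3529+0.0000i)·(+0.5046+0.0000i)  (+0.1150+0.2281i)·(+0.0939+0.4429i)  (-0.3020+0.4083i)·(-0.1440+0.0640i)  (-0.3183-0.0546i)·(-0.0181-0.0250i)  (-0.0296-0.0968i)·(+0.0023-0.0025i)
Y_4^0(R⁻¹ n̂) = -0.315577-0.000000i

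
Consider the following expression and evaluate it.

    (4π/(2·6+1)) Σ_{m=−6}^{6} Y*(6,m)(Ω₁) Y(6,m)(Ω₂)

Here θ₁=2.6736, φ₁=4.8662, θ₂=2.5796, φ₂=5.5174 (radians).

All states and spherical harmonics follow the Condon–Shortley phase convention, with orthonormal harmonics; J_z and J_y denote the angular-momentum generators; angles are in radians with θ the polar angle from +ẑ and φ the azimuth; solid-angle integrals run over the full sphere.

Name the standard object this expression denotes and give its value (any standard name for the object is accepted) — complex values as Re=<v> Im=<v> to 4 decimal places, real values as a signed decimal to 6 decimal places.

Legendre polynomial (addition theorem), +0.145239

This sum is the spherical-harmonic addition theorem: it equals the Legendre polynomial P_l(cos γ) of the angle γ between the two directions.
Term-by-term m-sum for l=6 (normalisation 4π/13 = 0.966644):
  [-6]  conj(Y_{6,-6})(Ω₁) = -0.00246 - 0.00325j ; Y_{6,-6}(Ω₂) = -0.00130 - 0.01098j ; Δ = -0.00003 + 0.00003j
  [-5]  conj(Y_{6,-5})(Ω₁) = -0.01940 + 0.02005j ; Y_{6,-5}(Ω₂) = 0.04703 + 0.03860j ; Δ = -0.00169 + 0.00019j
  [-4]  conj(Y_{6,-4})(Ω₁) = 0.09364 + 0.06618j ; Y_{6,-4}(Ω₂) = -0.19721 + 0.01550j ; Δ = -0.01949 - 0.01160j
  [-3]  conj(Y_{6,-3})(Ω₁) = 0.13689 - 0.27531j ; Y_{6,-3}(Ω₂) = 0.27018 - 0.30401j ; Δ = -0.04671 - 0.11600j
  [-2]  conj(Y_{6,-2})(Ω₁) = -0.47998 - 0.15249j ; Y_{6,-2}(Ω₂) = 0.01825 + 0.46492j ; Δ = 0.06214 - 0.22594j
  [-1]  conj(Y_{6,-1})(Ω₁) = -0.05186 + 0.33450j ; Y_{6,-1}(Ω₂) = -0.05871 - 0.05645j ; Δ = 0.02193 - 0.01671j
  [+0]  conj(Y_{6,0})(Ω₁) = -0.28481 + 0.00000j ; Y_{6,0}(Ω₂) = -0.41415 + 0.00000j ; Δ = 0.11796 + 0.00000j
  [+1]  conj(Y_{6,1})(Ω₁) = 0.05186 + 0.33450j ; Y_{6,1}(Ω₂) = 0.05871 - 0.05645j ; Δ = 0.02193 + 0.01671j
  [+2]  conj(Y_{6,2})(Ω₁) = -0.47998 + 0.15249j ; Y_{6,2}(Ω₂) = 0.01825 - 0.46492j ; Δ = 0.06214 + 0.22594j
  [+3]  conj(Y_{6,3})(Ω₁) = -0.13689 - 0.27531j ; Y_{6,3}(Ω₂) = -0.27018 - 0.30401j ; Δ = -0.04671 + 0.11600j
  [+4]  conj(Y_{6,4})(Ω₁) = 0.09364 - 0.06618j ; Y_{6,4}(Ω₂) = -0.19721 - 0.01550j ; Δ = -0.01949 + 0.01160j
  [+5]  conj(Y_{6,5})(Ω₁) = 0.01940 + 0.02005j ; Y_{6,5}(Ω₂) = -0.04703 + 0.03860j ; Δ = -0.00169 - 0.00019j
  [+6]  conj(Y_{6,6})(Ω₁) = -0.00246 + 0.00325j ; Y_{6,6}(Ω₂) = -0.00130 + 0.01098j ; Δ = -0.00003 - 0.00003j
Total Σ_m = 0.15025 + 0.00000j. Multiply by 0.966644: 0.14524 + 0.00000j. P_6(cos γ) = 0.145239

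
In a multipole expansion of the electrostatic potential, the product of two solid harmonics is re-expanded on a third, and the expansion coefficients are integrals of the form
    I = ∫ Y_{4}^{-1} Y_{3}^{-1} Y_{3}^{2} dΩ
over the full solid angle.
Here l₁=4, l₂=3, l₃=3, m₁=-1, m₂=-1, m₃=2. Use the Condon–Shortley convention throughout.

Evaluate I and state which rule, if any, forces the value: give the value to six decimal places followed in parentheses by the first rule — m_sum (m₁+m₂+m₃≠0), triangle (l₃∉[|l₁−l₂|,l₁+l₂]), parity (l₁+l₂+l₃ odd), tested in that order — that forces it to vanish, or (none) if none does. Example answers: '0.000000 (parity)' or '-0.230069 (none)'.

0.145070 (none)

Checks pass: Σm=0; 10 even; l₃=3∈[1,7].
(2·4+1)(2·3+1)(2·3+1) = 441
Δ: 4! 4! 2! / 11! → 1/34650
sum: t=1:−1/72 t=2:+1/16 t=3:−1/72 = 5/144
3j²(4 3 3; 0 0 0) = Δ·Π!·Σ² = 2/77  (sign -1)
sum: t=1:−1/144 t=2:+1/48 = 1/72
3j²(4 3 3; -1 -1 2) = Δ·Π!·Σ² = 16/693  (sign -1)
combine: 4πI² = 441·2/77·16/693 = 32/121
take √, sign +1: I = 0.14506992
No selection rule forces the value: the integral is nonzero (none).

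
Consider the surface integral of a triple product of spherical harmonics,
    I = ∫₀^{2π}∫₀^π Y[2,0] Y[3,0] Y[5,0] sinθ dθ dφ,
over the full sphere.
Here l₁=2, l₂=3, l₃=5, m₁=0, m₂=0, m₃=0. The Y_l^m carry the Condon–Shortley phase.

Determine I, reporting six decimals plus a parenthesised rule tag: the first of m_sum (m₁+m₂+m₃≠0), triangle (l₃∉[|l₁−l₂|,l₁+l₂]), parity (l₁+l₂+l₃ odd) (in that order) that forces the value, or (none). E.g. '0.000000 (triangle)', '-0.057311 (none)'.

0.239615 (none)

m-sum 0 ✓  L=10 even ✓  1≤5≤5 ✓
Π(2lᵢ+1) = 5×7×11 = 385
triangle coeff Δ(2,3,5) = 1/2310
Σ_t [0,0]: t=0:+1/144 = 1/144
(3j)²=10/231 [(2 3 5; 0 0 0)], sign=-1
(m-triple is (0,0,0) — same symbol as above.)
⇒ 4πI² = 500/693
I = (+1)√(500/693/(4π)) = 0.23961470
No selection rule forces the value: the integral is nonzero (none).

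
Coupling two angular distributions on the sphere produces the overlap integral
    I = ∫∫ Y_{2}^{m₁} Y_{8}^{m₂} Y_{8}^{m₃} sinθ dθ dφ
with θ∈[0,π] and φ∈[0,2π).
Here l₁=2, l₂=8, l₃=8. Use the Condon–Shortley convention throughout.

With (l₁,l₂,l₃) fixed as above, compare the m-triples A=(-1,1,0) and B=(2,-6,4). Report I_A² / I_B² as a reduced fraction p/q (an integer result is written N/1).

l's match ⇒ only the (l;m) 3-j factors differ between A and B.
A: triangle coeff Δ(2,8,8) = 1/348840; Σ_t [1,2]: t=1:−1/58060800 t=2:+1/50803200 = 1/406425600; (3j)²=1/3230 [(2 8 8; -1 1 0)], sign=+1
B: triangle coeff Δ(2,8,8) = 1/348840; Σ_t [0,0]: t=0:+1/3832012800 = 1/3832012800; (3j)²=91/9690 [(2 8 8; 2 -6 4)], sign=+1
I_A²/I_B² = (1/3230)/(91/9690) = 3/91

3/91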